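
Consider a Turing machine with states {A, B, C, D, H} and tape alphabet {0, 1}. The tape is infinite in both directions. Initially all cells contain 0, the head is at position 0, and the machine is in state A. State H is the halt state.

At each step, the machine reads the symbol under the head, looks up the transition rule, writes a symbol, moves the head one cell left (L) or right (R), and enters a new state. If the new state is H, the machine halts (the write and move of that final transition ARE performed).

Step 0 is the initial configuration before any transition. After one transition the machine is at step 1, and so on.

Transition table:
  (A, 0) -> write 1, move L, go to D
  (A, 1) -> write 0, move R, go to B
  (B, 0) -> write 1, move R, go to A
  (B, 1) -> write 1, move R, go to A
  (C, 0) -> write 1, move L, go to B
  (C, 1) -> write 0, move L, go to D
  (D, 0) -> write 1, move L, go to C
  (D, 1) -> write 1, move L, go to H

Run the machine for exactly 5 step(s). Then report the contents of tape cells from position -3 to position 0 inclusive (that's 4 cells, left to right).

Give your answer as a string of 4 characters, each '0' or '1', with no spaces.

Answer: 1011

Derivation:
Step 1: in state A at pos 0, read 0 -> (A,0)->write 1,move L,goto D. Now: state=D, head=-1, tape[-2..1]=0010 (head:  ^)
Step 2: in state D at pos -1, read 0 -> (D,0)->write 1,move L,goto C. Now: state=C, head=-2, tape[-3..1]=00110 (head:  ^)
Step 3: in state C at pos -2, read 0 -> (C,0)->write 1,move L,goto B. Now: state=B, head=-3, tape[-4..1]=001110 (head:  ^)
Step 4: in state B at pos -3, read 0 -> (B,0)->write 1,move R,goto A. Now: state=A, head=-2, tape[-4..1]=011110 (head:   ^)
Step 5: in state A at pos -2, read 1 -> (A,1)->write 0,move R,goto B. Now: state=B, head=-1, tape[-4..1]=010110 (head:    ^)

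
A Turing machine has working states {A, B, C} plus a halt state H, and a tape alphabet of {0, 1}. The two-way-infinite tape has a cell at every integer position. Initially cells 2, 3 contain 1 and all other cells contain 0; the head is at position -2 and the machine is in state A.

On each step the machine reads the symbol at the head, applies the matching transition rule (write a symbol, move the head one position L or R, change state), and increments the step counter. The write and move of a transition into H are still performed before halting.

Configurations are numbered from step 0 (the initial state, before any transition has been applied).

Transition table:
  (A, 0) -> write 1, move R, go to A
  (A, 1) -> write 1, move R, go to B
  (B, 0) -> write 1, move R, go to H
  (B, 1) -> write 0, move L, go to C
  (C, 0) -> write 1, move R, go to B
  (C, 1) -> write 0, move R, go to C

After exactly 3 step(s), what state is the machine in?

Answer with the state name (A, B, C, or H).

Answer: A

Derivation:
Step 1: in state A at pos -2, read 0 -> (A,0)->write 1,move R,goto A. Now: state=A, head=-1, tape[-3..4]=01000110 (head:   ^)
Step 2: in state A at pos -1, read 0 -> (A,0)->write 1,move R,goto A. Now: state=A, head=0, tape[-3..4]=01100110 (head:    ^)
Step 3: in state A at pos 0, read 0 -> (A,0)->write 1,move R,goto A. Now: state=A, head=1, tape[-3..4]=01110110 (head:     ^)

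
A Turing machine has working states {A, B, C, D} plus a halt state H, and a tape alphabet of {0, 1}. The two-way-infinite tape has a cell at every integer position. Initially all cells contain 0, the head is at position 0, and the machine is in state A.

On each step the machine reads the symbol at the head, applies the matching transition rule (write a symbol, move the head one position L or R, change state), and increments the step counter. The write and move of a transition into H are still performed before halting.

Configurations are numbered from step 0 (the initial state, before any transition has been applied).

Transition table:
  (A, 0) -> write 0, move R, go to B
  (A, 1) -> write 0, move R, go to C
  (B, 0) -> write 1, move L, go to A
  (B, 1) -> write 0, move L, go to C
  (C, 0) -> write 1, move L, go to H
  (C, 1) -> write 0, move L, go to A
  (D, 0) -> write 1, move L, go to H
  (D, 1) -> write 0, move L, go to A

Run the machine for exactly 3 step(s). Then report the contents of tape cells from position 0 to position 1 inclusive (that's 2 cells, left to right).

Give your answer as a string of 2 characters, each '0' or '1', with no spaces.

Answer: 01

Derivation:
Step 1: in state A at pos 0, read 0 -> (A,0)->write 0,move R,goto B. Now: state=B, head=1, tape[-1..2]=0000 (head:   ^)
Step 2: in state B at pos 1, read 0 -> (B,0)->write 1,move L,goto A. Now: state=A, head=0, tape[-1..2]=0010 (head:  ^)
Step 3: in state A at pos 0, read 0 -> (A,0)->write 0,move R,goto B. Now: state=B, head=1, tape[-1..2]=0010 (head:   ^)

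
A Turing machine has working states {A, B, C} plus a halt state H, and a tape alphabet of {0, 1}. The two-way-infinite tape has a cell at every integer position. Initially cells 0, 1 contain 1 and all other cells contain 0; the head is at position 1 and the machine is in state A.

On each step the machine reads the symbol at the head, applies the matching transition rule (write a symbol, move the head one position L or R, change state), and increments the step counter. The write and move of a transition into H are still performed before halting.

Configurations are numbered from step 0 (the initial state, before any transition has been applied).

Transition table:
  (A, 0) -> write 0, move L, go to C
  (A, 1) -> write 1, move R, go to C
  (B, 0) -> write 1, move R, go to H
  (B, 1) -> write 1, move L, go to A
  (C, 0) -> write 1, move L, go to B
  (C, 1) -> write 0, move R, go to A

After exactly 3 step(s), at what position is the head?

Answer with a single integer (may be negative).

Answer: 0

Derivation:
Step 1: in state A at pos 1, read 1 -> (A,1)->write 1,move R,goto C. Now: state=C, head=2, tape[-1..3]=01100 (head:    ^)
Step 2: in state C at pos 2, read 0 -> (C,0)->write 1,move L,goto B. Now: state=B, head=1, tape[-1..3]=01110 (head:   ^)
Step 3: in state B at pos 1, read 1 -> (B,1)->write 1,move L,goto A. Now: state=A, head=0, tape[-1..3]=01110 (head:  ^)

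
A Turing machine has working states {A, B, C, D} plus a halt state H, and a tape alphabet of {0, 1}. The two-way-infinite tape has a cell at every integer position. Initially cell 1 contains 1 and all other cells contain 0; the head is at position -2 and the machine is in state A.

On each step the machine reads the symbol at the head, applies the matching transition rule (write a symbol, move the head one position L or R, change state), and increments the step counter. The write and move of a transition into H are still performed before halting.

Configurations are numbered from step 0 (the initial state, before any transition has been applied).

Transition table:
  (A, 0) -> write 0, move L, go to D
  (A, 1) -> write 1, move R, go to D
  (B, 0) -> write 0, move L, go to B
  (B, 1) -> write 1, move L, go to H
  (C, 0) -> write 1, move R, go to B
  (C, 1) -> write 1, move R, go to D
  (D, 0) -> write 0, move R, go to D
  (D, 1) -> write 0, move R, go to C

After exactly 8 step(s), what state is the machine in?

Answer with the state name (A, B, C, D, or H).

Answer: B

Derivation:
Step 1: in state A at pos -2, read 0 -> (A,0)->write 0,move L,goto D. Now: state=D, head=-3, tape[-4..2]=0000010 (head:  ^)
Step 2: in state D at pos -3, read 0 -> (D,0)->write 0,move R,goto D. Now: state=D, head=-2, tape[-4..2]=0000010 (head:   ^)
Step 3: in state D at pos -2, read 0 -> (D,0)->write 0,move R,goto D. Now: state=D, head=-1, tape[-4..2]=0000010 (head:    ^)
Step 4: in state D at pos -1, read 0 -> (D,0)->write 0,move R,goto D. Now: state=D, head=0, tape[-4..2]=0000010 (head:     ^)
Step 5: in state D at pos 0, read 0 -> (D,0)->write 0,move R,goto D. Now: state=D, head=1, tape[-4..2]=0000010 (head:      ^)
Step 6: in state D at pos 1, read 1 -> (D,1)->write 0,move R,goto C. Now: state=C, head=2, tape[-4..3]=00000000 (head:       ^)
Step 7: in state C at pos 2, read 0 -> (C,0)->write 1,move R,goto B. Now: state=B, head=3, tape[-4..4]=000000100 (head:        ^)
Step 8: in state B at pos 3, read 0 -> (B,0)->write 0,move L,goto B. Now: state=B, head=2, tape[-4..4]=000000100 (head:       ^)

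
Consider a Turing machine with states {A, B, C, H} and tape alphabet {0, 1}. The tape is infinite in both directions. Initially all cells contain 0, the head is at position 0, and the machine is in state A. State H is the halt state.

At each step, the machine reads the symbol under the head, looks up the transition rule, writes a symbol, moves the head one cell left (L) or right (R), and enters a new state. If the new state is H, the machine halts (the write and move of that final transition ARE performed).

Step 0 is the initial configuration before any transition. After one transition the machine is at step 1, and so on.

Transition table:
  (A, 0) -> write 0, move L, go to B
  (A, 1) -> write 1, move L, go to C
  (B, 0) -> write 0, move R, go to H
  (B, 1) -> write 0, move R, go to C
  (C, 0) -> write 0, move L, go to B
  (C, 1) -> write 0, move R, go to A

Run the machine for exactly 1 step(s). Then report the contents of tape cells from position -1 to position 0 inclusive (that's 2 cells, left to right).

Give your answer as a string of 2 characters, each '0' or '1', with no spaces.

Answer: 00

Derivation:
Step 1: in state A at pos 0, read 0 -> (A,0)->write 0,move L,goto B. Now: state=B, head=-1, tape[-2..1]=0000 (head:  ^)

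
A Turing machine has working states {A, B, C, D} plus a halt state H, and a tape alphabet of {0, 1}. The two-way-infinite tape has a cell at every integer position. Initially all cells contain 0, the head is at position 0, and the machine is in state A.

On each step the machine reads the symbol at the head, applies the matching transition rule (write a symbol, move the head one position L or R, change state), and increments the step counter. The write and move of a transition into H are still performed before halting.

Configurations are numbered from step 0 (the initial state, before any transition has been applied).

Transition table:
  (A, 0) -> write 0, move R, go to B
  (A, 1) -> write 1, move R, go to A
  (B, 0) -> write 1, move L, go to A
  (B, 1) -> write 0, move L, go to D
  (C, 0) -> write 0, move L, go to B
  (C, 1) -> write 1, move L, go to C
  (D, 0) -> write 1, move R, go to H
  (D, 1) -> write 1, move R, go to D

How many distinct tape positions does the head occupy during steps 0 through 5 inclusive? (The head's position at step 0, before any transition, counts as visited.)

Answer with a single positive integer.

Step 1: in state A at pos 0, read 0 -> (A,0)->write 0,move R,goto B. Now: state=B, head=1, tape[-1..2]=0000 (head:   ^)
Step 2: in state B at pos 1, read 0 -> (B,0)->write 1,move L,goto A. Now: state=A, head=0, tape[-1..2]=0010 (head:  ^)
Step 3: in state A at pos 0, read 0 -> (A,0)->write 0,move R,goto B. Now: state=B, head=1, tape[-1..2]=0010 (head:   ^)
Step 4: in state B at pos 1, read 1 -> (B,1)->write 0,move L,goto D. Now: state=D, head=0, tape[-1..2]=0000 (head:  ^)
Step 5: in state D at pos 0, read 0 -> (D,0)->write 1,move R,goto H. Now: state=H, head=1, tape[-1..2]=0100 (head:   ^)
Head positions at steps 0..5: starting at 0, distinct positions visited = {0, 1} -> 2 position(s)

Answer: 2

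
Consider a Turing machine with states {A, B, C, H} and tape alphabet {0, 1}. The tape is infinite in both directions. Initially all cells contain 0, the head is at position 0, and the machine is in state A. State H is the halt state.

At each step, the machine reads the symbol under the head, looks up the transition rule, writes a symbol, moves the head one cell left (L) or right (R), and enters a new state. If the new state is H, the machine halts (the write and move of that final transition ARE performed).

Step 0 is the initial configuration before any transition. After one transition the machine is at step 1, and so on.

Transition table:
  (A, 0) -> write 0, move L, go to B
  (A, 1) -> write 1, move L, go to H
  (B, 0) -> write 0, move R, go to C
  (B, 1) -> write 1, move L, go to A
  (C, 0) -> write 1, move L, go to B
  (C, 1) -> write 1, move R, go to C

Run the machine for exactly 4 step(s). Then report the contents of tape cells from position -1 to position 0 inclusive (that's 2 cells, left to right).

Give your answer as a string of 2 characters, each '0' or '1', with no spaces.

Answer: 01

Derivation:
Step 1: in state A at pos 0, read 0 -> (A,0)->write 0,move L,goto B. Now: state=B, head=-1, tape[-2..1]=0000 (head:  ^)
Step 2: in state B at pos -1, read 0 -> (B,0)->write 0,move R,goto C. Now: state=C, head=0, tape[-2..1]=0000 (head:   ^)
Step 3: in state C at pos 0, read 0 -> (C,0)->write 1,move L,goto B. Now: state=B, head=-1, tape[-2..1]=0010 (head:  ^)
Step 4: in state B at pos -1, read 0 -> (B,0)->write 0,move R,goto C. Now: state=C, head=0, tape[-2..1]=0010 (head:   ^)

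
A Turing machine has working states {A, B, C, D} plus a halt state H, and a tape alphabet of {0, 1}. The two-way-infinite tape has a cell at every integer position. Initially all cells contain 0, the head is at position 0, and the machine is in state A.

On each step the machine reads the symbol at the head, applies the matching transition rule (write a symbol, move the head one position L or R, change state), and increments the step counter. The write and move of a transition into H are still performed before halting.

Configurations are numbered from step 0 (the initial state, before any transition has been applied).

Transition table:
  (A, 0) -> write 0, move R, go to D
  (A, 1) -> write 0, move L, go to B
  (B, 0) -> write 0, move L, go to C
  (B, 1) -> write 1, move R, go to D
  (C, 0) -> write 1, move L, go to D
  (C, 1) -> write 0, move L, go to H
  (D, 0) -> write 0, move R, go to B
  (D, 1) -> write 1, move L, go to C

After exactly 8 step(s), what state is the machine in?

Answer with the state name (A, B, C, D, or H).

Answer: C

Derivation:
Step 1: in state A at pos 0, read 0 -> (A,0)->write 0,move R,goto D. Now: state=D, head=1, tape[-1..2]=0000 (head:   ^)
Step 2: in state D at pos 1, read 0 -> (D,0)->write 0,move R,goto B. Now: state=B, head=2, tape[-1..3]=00000 (head:    ^)
Step 3: in state B at pos 2, read 0 -> (B,0)->write 0,move L,goto C. Now: state=C, head=1, tape[-1..3]=00000 (head:   ^)
Step 4: in state C at pos 1, read 0 -> (C,0)->write 1,move L,goto D. Now: state=D, head=0, tape[-1..3]=00100 (head:  ^)
Step 5: in state D at pos 0, read 0 -> (D,0)->write 0,move R,goto B. Now: state=B, head=1, tape[-1..3]=00100 (head:   ^)
Step 6: in state B at pos 1, read 1 -> (B,1)->write 1,move R,goto D. Now: state=D, head=2, tape[-1..3]=00100 (head:    ^)
Step 7: in state D at pos 2, read 0 -> (D,0)->write 0,move R,goto B. Now: state=B, head=3, tape[-1..4]=001000 (head:     ^)
Step 8: in state B at pos 3, read 0 -> (B,0)->write 0,move L,goto C. Now: state=C, head=2, tape[-1..4]=001000 (head:    ^)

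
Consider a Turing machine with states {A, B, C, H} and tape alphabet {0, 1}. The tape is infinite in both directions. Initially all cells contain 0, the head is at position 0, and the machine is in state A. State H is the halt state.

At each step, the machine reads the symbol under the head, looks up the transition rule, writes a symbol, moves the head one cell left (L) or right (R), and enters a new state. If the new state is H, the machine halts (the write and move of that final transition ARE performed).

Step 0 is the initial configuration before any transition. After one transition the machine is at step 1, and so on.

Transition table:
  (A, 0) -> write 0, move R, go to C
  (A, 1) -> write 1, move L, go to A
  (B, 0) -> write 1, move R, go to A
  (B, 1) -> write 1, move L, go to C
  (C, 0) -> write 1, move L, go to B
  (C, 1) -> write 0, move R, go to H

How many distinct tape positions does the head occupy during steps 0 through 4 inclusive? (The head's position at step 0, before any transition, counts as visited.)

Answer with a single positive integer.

Step 1: in state A at pos 0, read 0 -> (A,0)->write 0,move R,goto C. Now: state=C, head=1, tape[-1..2]=0000 (head:   ^)
Step 2: in state C at pos 1, read 0 -> (C,0)->write 1,move L,goto B. Now: state=B, head=0, tape[-1..2]=0010 (head:  ^)
Step 3: in state B at pos 0, read 0 -> (B,0)->write 1,move R,goto A. Now: state=A, head=1, tape[-1..2]=0110 (head:   ^)
Step 4: in state A at pos 1, read 1 -> (A,1)->write 1,move L,goto A. Now: state=A, head=0, tape[-1..2]=0110 (head:  ^)
Head positions at steps 0..4: starting at 0, distinct positions visited = {0, 1} -> 2 position(s)

Answer: 2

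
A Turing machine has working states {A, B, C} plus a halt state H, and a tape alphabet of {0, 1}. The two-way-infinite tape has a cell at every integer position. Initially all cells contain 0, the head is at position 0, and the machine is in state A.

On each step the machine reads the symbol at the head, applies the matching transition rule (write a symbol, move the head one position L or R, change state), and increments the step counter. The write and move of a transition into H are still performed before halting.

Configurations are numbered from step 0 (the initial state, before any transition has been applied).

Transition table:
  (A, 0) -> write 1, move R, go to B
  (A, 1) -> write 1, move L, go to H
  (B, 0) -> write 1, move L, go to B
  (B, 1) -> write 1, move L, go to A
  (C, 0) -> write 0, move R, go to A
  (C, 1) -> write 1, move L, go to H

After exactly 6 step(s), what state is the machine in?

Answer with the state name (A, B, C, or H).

Step 1: in state A at pos 0, read 0 -> (A,0)->write 1,move R,goto B. Now: state=B, head=1, tape[-1..2]=0100 (head:   ^)
Step 2: in state B at pos 1, read 0 -> (B,0)->write 1,move L,goto B. Now: state=B, head=0, tape[-1..2]=0110 (head:  ^)
Step 3: in state B at pos 0, read 1 -> (B,1)->write 1,move L,goto A. Now: state=A, head=-1, tape[-2..2]=00110 (head:  ^)
Step 4: in state A at pos -1, read 0 -> (A,0)->write 1,move R,goto B. Now: state=B, head=0, tape[-2..2]=01110 (head:   ^)
Step 5: in state B at pos 0, read 1 -> (B,1)->write 1,move L,goto A. Now: state=A, head=-1, tape[-2..2]=01110 (head:  ^)
Step 6: in state A at pos -1, read 1 -> (A,1)->write 1,move L,goto H. Now: state=H, head=-2, tape[-3..2]=001110 (head:  ^)

Answer: H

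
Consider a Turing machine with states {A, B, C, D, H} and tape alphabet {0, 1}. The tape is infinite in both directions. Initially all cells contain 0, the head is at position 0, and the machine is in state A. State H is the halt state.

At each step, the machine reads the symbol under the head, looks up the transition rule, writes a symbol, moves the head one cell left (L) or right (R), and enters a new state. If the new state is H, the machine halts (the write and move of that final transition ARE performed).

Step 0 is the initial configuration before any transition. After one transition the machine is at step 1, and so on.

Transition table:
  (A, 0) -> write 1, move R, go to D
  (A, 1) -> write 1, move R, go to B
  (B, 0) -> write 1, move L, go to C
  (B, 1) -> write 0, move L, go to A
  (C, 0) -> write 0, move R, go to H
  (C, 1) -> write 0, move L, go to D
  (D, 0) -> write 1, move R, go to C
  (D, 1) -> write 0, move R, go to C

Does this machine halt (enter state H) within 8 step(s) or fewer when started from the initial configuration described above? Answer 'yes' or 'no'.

Step 1: in state A at pos 0, read 0 -> (A,0)->write 1,move R,goto D. Now: state=D, head=1, tape[-1..2]=0100 (head:   ^)
Step 2: in state D at pos 1, read 0 -> (D,0)->write 1,move R,goto C. Now: state=C, head=2, tape[-1..3]=01100 (head:    ^)
Step 3: in state C at pos 2, read 0 -> (C,0)->write 0,move R,goto H. Now: state=H, head=3, tape[-1..4]=011000 (head:     ^)
State H reached at step 3; 3 <= 8 -> yes

Answer: yes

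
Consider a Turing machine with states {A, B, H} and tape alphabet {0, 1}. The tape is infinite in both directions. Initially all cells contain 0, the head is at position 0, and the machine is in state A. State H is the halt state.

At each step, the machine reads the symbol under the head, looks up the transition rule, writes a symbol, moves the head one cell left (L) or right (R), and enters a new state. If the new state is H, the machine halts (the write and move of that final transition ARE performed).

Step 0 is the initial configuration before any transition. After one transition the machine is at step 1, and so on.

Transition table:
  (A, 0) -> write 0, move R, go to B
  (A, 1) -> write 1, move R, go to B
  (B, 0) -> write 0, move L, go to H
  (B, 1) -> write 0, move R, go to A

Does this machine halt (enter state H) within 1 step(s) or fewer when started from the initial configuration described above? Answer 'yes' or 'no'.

Step 1: in state A at pos 0, read 0 -> (A,0)->write 0,move R,goto B. Now: state=B, head=1, tape[-1..2]=0000 (head:   ^)
After 1 step(s): state = B (not H) -> not halted within 1 -> no

Answer: no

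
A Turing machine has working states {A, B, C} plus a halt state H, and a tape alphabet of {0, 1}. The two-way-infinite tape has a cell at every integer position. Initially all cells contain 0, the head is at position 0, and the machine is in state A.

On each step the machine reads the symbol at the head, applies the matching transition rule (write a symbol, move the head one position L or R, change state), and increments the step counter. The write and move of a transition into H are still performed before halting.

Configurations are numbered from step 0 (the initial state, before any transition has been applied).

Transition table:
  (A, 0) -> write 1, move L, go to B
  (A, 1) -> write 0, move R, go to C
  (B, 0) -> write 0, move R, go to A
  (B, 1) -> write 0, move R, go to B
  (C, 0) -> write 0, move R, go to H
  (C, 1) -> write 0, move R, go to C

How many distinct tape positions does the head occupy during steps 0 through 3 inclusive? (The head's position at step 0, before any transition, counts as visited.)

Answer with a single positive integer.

Answer: 3

Derivation:
Step 1: in state A at pos 0, read 0 -> (A,0)->write 1,move L,goto B. Now: state=B, head=-1, tape[-2..1]=0010 (head:  ^)
Step 2: in state B at pos -1, read 0 -> (B,0)->write 0,move R,goto A. Now: state=A, head=0, tape[-2..1]=0010 (head:   ^)
Step 3: in state A at pos 0, read 1 -> (A,1)->write 0,move R,goto C. Now: state=C, head=1, tape[-2..2]=00000 (head:    ^)
Head positions at steps 0..3: starting at 0, distinct positions visited = {-1, 0, 1} -> 3 position(s)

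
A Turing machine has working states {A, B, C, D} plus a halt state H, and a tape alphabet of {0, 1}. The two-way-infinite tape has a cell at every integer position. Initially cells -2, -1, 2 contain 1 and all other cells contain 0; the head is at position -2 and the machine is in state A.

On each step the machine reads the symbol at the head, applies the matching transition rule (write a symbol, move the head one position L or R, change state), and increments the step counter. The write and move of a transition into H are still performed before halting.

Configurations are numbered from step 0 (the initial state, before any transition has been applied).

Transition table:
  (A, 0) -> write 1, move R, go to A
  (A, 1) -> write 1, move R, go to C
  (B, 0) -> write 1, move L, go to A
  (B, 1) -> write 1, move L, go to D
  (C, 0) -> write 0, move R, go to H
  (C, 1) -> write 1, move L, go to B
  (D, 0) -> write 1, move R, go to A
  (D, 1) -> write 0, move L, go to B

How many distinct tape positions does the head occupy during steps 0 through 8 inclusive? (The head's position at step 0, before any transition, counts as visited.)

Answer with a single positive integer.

Step 1: in state A at pos -2, read 1 -> (A,1)->write 1,move R,goto C. Now: state=C, head=-1, tape[-3..3]=0110010 (head:   ^)
Step 2: in state C at pos -1, read 1 -> (C,1)->write 1,move L,goto B. Now: state=B, head=-2, tape[-3..3]=0110010 (head:  ^)
Step 3: in state B at pos -2, read 1 -> (B,1)->write 1,move L,goto D. Now: state=D, head=-3, tape[-4..3]=00110010 (head:  ^)
Step 4: in state D at pos -3, read 0 -> (D,0)->write 1,move R,goto A. Now: state=A, head=-2, tape[-4..3]=01110010 (head:   ^)
Step 5: in state A at pos -2, read 1 -> (A,1)->write 1,move R,goto C. Now: state=C, head=-1, tape[-4..3]=01110010 (head:    ^)
Step 6: in state C at pos -1, read 1 -> (C,1)->write 1,move L,goto B. Now: state=B, head=-2, tape[-4..3]=01110010 (head:   ^)
Step 7: in state B at pos -2, read 1 -> (B,1)->write 1,move L,goto D. Now: state=D, head=-3, tape[-4..3]=01110010 (head:  ^)
Step 8: in state D at pos -3, read 1 -> (D,1)->write 0,move L,goto B. Now: state=B, head=-4, tape[-5..3]=000110010 (head:  ^)
Head positions at steps 0..8: starting at -2, distinct positions visited = {-4, -3, -2, -1} -> 4 position(s)

Answer: 4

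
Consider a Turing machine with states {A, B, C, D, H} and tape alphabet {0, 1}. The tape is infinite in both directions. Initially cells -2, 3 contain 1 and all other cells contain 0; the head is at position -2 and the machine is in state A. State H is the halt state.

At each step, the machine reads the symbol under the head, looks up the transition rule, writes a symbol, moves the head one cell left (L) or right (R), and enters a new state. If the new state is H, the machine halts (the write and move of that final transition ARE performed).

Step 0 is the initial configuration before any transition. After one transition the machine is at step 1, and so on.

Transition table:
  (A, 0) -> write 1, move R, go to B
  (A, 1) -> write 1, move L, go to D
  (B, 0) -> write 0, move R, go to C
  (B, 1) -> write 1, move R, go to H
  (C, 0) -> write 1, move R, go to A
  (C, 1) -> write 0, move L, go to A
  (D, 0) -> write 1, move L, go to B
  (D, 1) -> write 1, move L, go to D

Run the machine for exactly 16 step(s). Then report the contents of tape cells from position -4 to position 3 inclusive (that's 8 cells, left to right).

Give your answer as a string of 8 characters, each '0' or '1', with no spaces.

Step 1: in state A at pos -2, read 1 -> (A,1)->write 1,move L,goto D. Now: state=D, head=-3, tape[-4..4]=001000010 (head:  ^)
Step 2: in state D at pos -3, read 0 -> (D,0)->write 1,move L,goto B. Now: state=B, head=-4, tape[-5..4]=0011000010 (head:  ^)
Step 3: in state B at pos -4, read 0 -> (B,0)->write 0,move R,goto C. Now: state=C, head=-3, tape[-5..4]=0011000010 (head:   ^)
Step 4: in state C at pos -3, read 1 -> (C,1)->write 0,move L,goto A. Now: state=A, head=-4, tape[-5..4]=0001000010 (head:  ^)
Step 5: in state A at pos -4, read 0 -> (A,0)->write 1,move R,goto B. Now: state=B, head=-3, tape[-5..4]=0101000010 (head:   ^)
Step 6: in state B at pos -3, read 0 -> (B,0)->write 0,move R,goto C. Now: state=C, head=-2, tape[-5..4]=0101000010 (head:    ^)
Step 7: in state C at pos -2, read 1 -> (C,1)->write 0,move L,goto A. Now: state=A, head=-3, tape[-5..4]=0100000010 (head:   ^)
Step 8: in state A at pos -3, read 0 -> (A,0)->write 1,move R,goto B. Now: state=B, head=-2, tape[-5..4]=0110000010 (head:    ^)
Step 9: in state B at pos -2, read 0 -> (B,0)->write 0,move R,goto C. Now: state=C, head=-1, tape[-5..4]=0110000010 (head:     ^)
Step 10: in state C at pos -1, read 0 -> (C,0)->write 1,move R,goto A. Now: state=A, head=0, tape[-5..4]=0110100010 (head:      ^)
Step 11: in state A at pos 0, read 0 -> (A,0)->write 1,move R,goto B. Now: state=B, head=1, tape[-5..4]=0110110010 (head:       ^)
Step 12: in state B at pos 1, read 0 -> (B,0)->write 0,move R,goto C. Now: state=C, head=2, tape[-5..4]=0110110010 (head:        ^)
Step 13: in state C at pos 2, read 0 -> (C,0)->write 1,move R,goto A. Now: state=A, head=3, tape[-5..4]=0110110110 (head:         ^)
Step 14: in state A at pos 3, read 1 -> (A,1)->write 1,move L,goto D. Now: state=D, head=2, tape[-5..4]=0110110110 (head:        ^)
Step 15: in state D at pos 2, read 1 -> (D,1)->write 1,move L,goto D. Now: state=D, head=1, tape[-5..4]=0110110110 (head:       ^)
Step 16: in state D at pos 1, read 0 -> (D,0)->write 1,move L,goto B. Now: state=B, head=0, tape[-5..4]=0110111110 (head:      ^)

Answer: 11011111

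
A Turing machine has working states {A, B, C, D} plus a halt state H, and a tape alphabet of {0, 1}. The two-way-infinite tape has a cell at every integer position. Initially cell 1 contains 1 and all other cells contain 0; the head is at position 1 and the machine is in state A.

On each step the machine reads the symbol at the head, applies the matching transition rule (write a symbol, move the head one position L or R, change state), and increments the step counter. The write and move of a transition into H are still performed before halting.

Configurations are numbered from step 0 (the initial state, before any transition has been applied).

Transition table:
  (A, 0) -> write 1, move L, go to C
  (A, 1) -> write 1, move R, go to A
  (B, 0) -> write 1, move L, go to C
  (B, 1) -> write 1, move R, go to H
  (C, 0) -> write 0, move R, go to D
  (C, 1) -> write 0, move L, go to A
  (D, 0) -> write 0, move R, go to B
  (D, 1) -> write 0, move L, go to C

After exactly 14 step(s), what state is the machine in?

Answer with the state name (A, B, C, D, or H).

Answer: H

Derivation:
Step 1: in state A at pos 1, read 1 -> (A,1)->write 1,move R,goto A. Now: state=A, head=2, tape[0..3]=0100 (head:   ^)
Step 2: in state A at pos 2, read 0 -> (A,0)->write 1,move L,goto C. Now: state=C, head=1, tape[0..3]=0110 (head:  ^)
Step 3: in state C at pos 1, read 1 -> (C,1)->write 0,move L,goto A. Now: state=A, head=0, tape[-1..3]=00010 (head:  ^)
Step 4: in state A at pos 0, read 0 -> (A,0)->write 1,move L,goto C. Now: state=C, head=-1, tape[-2..3]=001010 (head:  ^)
Step 5: in state C at pos -1, read 0 -> (C,0)->write 0,move R,goto D. Now: state=D, head=0, tape[-2..3]=001010 (head:   ^)
Step 6: in state D at pos 0, read 1 -> (D,1)->write 0,move L,goto C. Now: state=C, head=-1, tape[-2..3]=000010 (head:  ^)
Step 7: in state C at pos -1, read 0 -> (C,0)->write 0,move R,goto D. Now: state=D, head=0, tape[-2..3]=000010 (head:   ^)
Step 8: in state D at pos 0, read 0 -> (D,0)->write 0,move R,goto B. Now: state=B, head=1, tape[-2..3]=000010 (head:    ^)
Step 9: in state B at pos 1, read 0 -> (B,0)->write 1,move L,goto C. Now: state=C, head=0, tape[-2..3]=000110 (head:   ^)
Step 10: in state C at pos 0, read 0 -> (C,0)->write 0,move R,goto D. Now: state=D, head=1, tape[-2..3]=000110 (head:    ^)
Step 11: in state D at pos 1, read 1 -> (D,1)->write 0,move L,goto C. Now: state=C, head=0, tape[-2..3]=000010 (head:   ^)
Step 12: in state C at pos 0, read 0 -> (C,0)->write 0,move R,goto D. Now: state=D, head=1, tape[-2..3]=000010 (head:    ^)
Step 13: in state D at pos 1, read 0 -> (D,0)->write 0,move R,goto B. Now: state=B, head=2, tape[-2..3]=000010 (head:     ^)
Step 14: in state B at pos 2, read 1 -> (B,1)->write 1,move R,goto H. Now: state=H, head=3, tape[-2..4]=0000100 (head:      ^)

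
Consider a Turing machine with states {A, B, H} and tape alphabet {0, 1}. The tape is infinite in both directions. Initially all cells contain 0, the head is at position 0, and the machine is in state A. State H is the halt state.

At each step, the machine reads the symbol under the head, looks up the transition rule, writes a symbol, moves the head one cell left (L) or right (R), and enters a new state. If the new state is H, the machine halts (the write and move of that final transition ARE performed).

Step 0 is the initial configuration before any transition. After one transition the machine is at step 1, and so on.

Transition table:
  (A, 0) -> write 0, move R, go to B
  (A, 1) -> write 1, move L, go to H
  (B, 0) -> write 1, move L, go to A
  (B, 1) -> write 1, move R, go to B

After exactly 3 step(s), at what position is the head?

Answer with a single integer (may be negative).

Answer: 1

Derivation:
Step 1: in state A at pos 0, read 0 -> (A,0)->write 0,move R,goto B. Now: state=B, head=1, tape[-1..2]=0000 (head:   ^)
Step 2: in state B at pos 1, read 0 -> (B,0)->write 1,move L,goto A. Now: state=A, head=0, tape[-1..2]=0010 (head:  ^)
Step 3: in state A at pos 0, read 0 -> (A,0)->write 0,move R,goto B. Now: state=B, head=1, tape[-1..2]=0010 (head:   ^)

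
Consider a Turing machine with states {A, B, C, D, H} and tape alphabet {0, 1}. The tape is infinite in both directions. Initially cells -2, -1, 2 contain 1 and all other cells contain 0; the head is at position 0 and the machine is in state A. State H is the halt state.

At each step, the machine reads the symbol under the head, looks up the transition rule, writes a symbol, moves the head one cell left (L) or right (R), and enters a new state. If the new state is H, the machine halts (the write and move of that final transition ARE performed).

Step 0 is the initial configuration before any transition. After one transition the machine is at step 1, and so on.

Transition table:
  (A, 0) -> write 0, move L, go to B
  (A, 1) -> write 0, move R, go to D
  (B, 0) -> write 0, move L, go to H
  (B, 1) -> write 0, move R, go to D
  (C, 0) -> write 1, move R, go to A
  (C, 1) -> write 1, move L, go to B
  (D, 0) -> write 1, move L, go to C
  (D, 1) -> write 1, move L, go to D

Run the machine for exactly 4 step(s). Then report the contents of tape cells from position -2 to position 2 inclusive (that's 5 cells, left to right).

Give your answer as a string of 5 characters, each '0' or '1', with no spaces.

Step 1: in state A at pos 0, read 0 -> (A,0)->write 0,move L,goto B. Now: state=B, head=-1, tape[-3..3]=0110010 (head:   ^)
Step 2: in state B at pos -1, read 1 -> (B,1)->write 0,move R,goto D. Now: state=D, head=0, tape[-3..3]=0100010 (head:    ^)
Step 3: in state D at pos 0, read 0 -> (D,0)->write 1,move L,goto C. Now: state=C, head=-1, tape[-3..3]=0101010 (head:   ^)
Step 4: in state C at pos -1, read 0 -> (C,0)->write 1,move R,goto A. Now: state=A, head=0, tape[-3..3]=0111010 (head:    ^)

Answer: 11101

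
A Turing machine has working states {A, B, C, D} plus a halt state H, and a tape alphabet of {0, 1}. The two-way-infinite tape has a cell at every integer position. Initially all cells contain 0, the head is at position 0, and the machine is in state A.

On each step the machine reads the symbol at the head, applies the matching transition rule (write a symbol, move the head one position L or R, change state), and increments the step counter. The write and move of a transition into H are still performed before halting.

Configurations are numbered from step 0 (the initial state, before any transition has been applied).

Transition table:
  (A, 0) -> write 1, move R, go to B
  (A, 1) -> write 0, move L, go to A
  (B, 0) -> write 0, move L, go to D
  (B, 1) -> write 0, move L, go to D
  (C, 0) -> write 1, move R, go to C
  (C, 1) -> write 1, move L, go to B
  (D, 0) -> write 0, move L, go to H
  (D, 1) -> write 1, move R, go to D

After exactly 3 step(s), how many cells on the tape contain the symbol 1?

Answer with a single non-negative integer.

Step 1: in state A at pos 0, read 0 -> (A,0)->write 1,move R,goto B. Now: state=B, head=1, tape[-1..2]=0100 (head:   ^)
Step 2: in state B at pos 1, read 0 -> (B,0)->write 0,move L,goto D. Now: state=D, head=0, tape[-1..2]=0100 (head:  ^)
Step 3: in state D at pos 0, read 1 -> (D,1)->write 1,move R,goto D. Now: state=D, head=1, tape[-1..2]=0100 (head:   ^)
Cells containing 1 after step 3: {0} -> 1 cell(s)

Answer: 1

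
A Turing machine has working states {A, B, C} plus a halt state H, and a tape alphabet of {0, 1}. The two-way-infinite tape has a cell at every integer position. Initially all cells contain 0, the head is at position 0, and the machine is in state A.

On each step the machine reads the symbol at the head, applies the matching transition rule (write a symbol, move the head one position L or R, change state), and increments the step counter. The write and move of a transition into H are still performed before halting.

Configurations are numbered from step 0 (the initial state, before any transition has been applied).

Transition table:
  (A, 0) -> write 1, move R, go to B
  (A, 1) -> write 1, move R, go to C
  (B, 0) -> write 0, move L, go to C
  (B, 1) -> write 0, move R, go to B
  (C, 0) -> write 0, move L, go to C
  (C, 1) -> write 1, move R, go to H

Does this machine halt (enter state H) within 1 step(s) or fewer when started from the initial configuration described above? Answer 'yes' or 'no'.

Answer: no

Derivation:
Step 1: in state A at pos 0, read 0 -> (A,0)->write 1,move R,goto B. Now: state=B, head=1, tape[-1..2]=0100 (head:   ^)
After 1 step(s): state = B (not H) -> not halted within 1 -> no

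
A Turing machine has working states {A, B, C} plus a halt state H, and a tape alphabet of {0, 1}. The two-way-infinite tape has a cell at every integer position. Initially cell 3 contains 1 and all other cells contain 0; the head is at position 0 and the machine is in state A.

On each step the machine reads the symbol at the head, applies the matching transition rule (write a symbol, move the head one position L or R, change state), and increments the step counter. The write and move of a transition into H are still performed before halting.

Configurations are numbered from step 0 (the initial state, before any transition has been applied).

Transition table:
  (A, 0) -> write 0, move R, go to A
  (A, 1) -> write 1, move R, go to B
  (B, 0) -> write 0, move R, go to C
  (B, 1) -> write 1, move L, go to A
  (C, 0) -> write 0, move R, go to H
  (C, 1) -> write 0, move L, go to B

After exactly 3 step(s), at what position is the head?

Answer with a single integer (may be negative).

Answer: 3

Derivation:
Step 1: in state A at pos 0, read 0 -> (A,0)->write 0,move R,goto A. Now: state=A, head=1, tape[-1..4]=000010 (head:   ^)
Step 2: in state A at pos 1, read 0 -> (A,0)->write 0,move R,goto A. Now: state=A, head=2, tape[-1..4]=000010 (head:    ^)
Step 3: in state A at pos 2, read 0 -> (A,0)->write 0,move R,goto A. Now: state=A, head=3, tape[-1..4]=000010 (head:     ^)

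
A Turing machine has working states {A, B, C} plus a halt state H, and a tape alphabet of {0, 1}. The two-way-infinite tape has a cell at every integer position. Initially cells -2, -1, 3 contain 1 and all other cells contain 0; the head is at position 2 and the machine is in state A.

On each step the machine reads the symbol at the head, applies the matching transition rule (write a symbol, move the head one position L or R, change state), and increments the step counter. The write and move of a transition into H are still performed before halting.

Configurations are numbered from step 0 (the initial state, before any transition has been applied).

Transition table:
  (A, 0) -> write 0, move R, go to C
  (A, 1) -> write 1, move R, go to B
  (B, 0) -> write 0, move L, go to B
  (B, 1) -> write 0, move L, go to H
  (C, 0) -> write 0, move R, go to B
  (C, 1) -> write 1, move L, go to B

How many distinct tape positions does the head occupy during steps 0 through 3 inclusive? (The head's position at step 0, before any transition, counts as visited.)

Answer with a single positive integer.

Answer: 3

Derivation:
Step 1: in state A at pos 2, read 0 -> (A,0)->write 0,move R,goto C. Now: state=C, head=3, tape[-3..4]=01100010 (head:       ^)
Step 2: in state C at pos 3, read 1 -> (C,1)->write 1,move L,goto B. Now: state=B, head=2, tape[-3..4]=01100010 (head:      ^)
Step 3: in state B at pos 2, read 0 -> (B,0)->write 0,move L,goto B. Now: state=B, head=1, tape[-3..4]=01100010 (head:     ^)
Head positions at steps 0..3: starting at 2, distinct positions visited = {1, 2, 3} -> 3 position(s)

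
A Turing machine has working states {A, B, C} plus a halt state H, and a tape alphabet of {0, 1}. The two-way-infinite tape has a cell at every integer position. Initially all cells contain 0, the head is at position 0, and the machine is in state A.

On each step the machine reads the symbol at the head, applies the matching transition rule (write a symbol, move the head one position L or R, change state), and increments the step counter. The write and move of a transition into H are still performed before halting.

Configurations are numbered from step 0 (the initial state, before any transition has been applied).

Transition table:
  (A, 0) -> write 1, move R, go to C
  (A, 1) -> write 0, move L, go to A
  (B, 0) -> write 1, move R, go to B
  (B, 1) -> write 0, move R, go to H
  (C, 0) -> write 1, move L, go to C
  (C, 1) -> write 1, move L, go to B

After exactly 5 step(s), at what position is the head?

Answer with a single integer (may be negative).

Answer: 1

Derivation:
Step 1: in state A at pos 0, read 0 -> (A,0)->write 1,move R,goto C. Now: state=C, head=1, tape[-1..2]=0100 (head:   ^)
Step 2: in state C at pos 1, read 0 -> (C,0)->write 1,move L,goto C. Now: state=C, head=0, tape[-1..2]=0110 (head:  ^)
Step 3: in state C at pos 0, read 1 -> (C,1)->write 1,move L,goto B. Now: state=B, head=-1, tape[-2..2]=00110 (head:  ^)
Step 4: in state B at pos -1, read 0 -> (B,0)->write 1,move R,goto B. Now: state=B, head=0, tape[-2..2]=01110 (head:   ^)
Step 5: in state B at pos 0, read 1 -> (B,1)->write 0,move R,goto H. Now: state=H, head=1, tape[-2..2]=01010 (head:    ^)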